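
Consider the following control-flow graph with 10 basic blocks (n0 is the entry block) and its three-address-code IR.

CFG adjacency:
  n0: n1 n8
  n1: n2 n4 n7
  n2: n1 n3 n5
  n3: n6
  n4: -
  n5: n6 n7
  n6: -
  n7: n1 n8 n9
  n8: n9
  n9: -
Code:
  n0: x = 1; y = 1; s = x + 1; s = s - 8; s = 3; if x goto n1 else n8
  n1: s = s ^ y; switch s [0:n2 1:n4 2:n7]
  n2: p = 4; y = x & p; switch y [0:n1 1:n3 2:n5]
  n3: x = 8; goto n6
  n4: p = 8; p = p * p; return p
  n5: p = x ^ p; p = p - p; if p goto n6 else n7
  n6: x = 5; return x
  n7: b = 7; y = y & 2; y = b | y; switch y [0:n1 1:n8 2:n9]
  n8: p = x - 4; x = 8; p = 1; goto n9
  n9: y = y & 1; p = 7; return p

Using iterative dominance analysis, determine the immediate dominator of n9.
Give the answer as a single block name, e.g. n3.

Answer: n0

Working:
idom tree: n1←n0 n2←n1 n3←n2 n4←n1 n5←n2 n6←n2 n7←n1 n8←n0 n9←n0
Join-block Dom:
  n1: preds {n0,n2,n7}: {n0} ∩ {n0,n1,n2} ∩ {n0,n1,n7} = {n0}; idom=n0
  n6: preds {n3,n5}: {n0,n1,n2,n3} ∩ {n0,n1,n2,n5} = {n0,n1,n2}; idom=n2
  n7: preds {n1,n5}: {n0,n1} ∩ {n0,n1,n2,n5} = {n0,n1}; idom=n1
  n8: preds {n0,n7}: {n0} ∩ {n0,n1,n7} = {n0}; idom=n0
  n9: preds {n7,n8}: {n0,n1,n7} ∩ {n0,n8} = {n0}; idom=n0

idom(n9) = n0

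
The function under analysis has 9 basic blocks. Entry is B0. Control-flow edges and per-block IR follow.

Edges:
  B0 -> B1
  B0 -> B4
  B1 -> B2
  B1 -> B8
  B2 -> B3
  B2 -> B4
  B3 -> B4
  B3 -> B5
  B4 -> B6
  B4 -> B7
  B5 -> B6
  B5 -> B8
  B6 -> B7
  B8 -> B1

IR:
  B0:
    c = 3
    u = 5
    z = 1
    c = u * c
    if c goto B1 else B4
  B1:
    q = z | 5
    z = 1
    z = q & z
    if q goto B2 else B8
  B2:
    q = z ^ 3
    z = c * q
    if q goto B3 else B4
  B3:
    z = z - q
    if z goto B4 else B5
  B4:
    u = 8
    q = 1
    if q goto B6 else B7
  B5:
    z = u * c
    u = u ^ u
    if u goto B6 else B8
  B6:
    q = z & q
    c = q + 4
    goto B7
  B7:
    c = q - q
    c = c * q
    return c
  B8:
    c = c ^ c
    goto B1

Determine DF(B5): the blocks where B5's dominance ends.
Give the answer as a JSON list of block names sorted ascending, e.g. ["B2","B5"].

Answer: ["B6", "B8"]

Derivation:
idom tree: B1←B0 B2←B1 B3←B2 B4←B0 B5←B3 B6←B0 B7←B0 B8←B1
Dom∩ at merges:
  B1: preds {B0,B8}: {B0} ∩ {B0,B1,B8} = {B0}; idom=B0
  B4: preds {B0,B2,B3}: {B0} ∩ {B0,B1,B2} ∩ {B0,B1,B2,B3} = {B0}; idom=B0
  B6: preds {B4,B5}: {B0,B4} ∩ {B0,B1,B2,B3,B5} = {B0}; idom=B0
  B7: preds {B4,B6}: {B0,B4} ∩ {B0,B6} = {B0}; idom=B0
  B8: preds {B1,B5}: {B0,B1} ∩ {B0,B1,B2,B3,B5} = {B0,B1}; idom=B1

Frontier:
  B1←B0: walk · to B0
  B1←B8: walk B8→B1 to B0
  B4←B0: walk · to B0
  B4←B2: walk B2→B1 to B0
  B4←B3: walk B3→B2→B1 to B0
  B6←B4: walk B4 to B0
  B6←B5: walk B5→B3→B2→B1 to B0
  B7←B4: walk B4 to B0
  B7←B6: walk B6 to B0
  B8←B1: walk · to B1
  B8←B5: walk B5→B3→B2 to B1
  DF(B0)=∅
  DF(B1)={B1,B4,B6}
  DF(B2)={B4,B6,B8}
  DF(B3)={B4,B6,B8}
  DF(B4)={B6,B7}
  DF(B5)={B6,B8}
  DF(B6)={B7}
  DF(B7)=∅
  DF(B8)={B1}

DF(B5) = ["B6", "B8"]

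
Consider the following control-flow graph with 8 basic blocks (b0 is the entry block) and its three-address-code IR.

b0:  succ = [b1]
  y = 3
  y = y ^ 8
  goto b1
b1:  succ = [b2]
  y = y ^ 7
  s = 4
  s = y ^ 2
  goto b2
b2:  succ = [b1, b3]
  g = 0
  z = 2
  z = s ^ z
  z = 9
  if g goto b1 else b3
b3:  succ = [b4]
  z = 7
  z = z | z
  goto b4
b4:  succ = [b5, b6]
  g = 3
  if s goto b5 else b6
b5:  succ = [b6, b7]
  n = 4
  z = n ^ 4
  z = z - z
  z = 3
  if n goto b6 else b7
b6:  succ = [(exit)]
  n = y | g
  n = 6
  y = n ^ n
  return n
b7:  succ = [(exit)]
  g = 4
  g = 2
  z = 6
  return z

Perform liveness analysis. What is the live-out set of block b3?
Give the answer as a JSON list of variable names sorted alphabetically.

Answer: ["s", "y"]

Working:
Block summaries:
  b0 def {y} use ∅
  b1 def {s,y} use {y}
  b2 def {g,z} use {s}
  b3 def {z} use ∅
  b4 def {g} use {s}
  b5 def {n,z} use ∅
  b6 def {n,y} use {g,y}
  b7 def {g,z} use ∅

Backward fixpoint:
  b0 li=∅ lo={y}
  b1 li={y} lo={s,y}
  b2 li={s,y} lo={s,y}
  b3 li={s,y} lo={s,y}
  b4 li={s,y} lo={g,y}
  b5 li={g,y} lo={g,y}
  b6 li={g,y} lo=∅
  b7 li=∅ lo=∅

live-out(b3) = ["s", "y"]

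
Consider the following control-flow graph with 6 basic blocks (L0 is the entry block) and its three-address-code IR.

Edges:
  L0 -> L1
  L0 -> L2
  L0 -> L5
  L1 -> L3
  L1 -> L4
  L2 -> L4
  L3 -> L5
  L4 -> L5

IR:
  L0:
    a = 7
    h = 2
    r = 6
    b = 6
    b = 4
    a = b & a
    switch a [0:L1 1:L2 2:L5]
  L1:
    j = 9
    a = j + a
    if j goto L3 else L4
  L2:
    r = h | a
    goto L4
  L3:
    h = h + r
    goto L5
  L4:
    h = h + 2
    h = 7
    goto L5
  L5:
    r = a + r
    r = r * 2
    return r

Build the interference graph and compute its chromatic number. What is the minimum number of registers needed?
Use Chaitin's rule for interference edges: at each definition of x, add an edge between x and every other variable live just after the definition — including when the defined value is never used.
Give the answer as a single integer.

Answer: 4

Derivation:
Block summaries:
  L0: {a,b,h,r} / ∅
  L1: {a,j} / {a}
  L2: {r} / {a,h}
  L3: {h} / {h,r}
  L4: {h} / {h}
  L5: {r} / {a,r}

Backward fixpoint:
  live L0: ∅→{a,h,r}
  live L1: {a,h,r}→{a,h,r}
  live L2: {a,h}→{a,h,r}
  live L3: {a,h,r}→{a,r}
  live L4: {a,h,r}→{a,r}
  live L5: {a,r}→∅

Interference:
  a — {b,h,j,r}
  b — {a,h,r}
  h — {a,b,j,r}
  j — {a,h,r}
  r — {a,b,h,j}

Chromatic number:
  lower bound: {a,b,h,r} mutually conflict ⇒ χ ≥ 4
  4-colouring: c0={a}  c1={h}  c2={r}  c3={b,j}
  χ = 4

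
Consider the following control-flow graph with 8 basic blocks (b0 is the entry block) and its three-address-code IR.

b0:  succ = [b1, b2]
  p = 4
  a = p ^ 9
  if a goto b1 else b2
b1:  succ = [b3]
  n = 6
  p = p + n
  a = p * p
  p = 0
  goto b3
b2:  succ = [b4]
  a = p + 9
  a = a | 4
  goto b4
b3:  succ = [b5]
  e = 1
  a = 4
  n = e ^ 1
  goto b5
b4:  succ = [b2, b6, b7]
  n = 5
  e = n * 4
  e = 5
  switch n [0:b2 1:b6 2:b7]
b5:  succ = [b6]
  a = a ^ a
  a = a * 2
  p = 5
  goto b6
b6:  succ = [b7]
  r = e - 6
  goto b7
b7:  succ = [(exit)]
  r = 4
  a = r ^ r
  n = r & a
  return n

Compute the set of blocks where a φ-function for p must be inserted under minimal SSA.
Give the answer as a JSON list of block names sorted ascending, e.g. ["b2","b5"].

idom tree: b1←b0 b2←b0 b3←b1 b4←b2 b5←b3 b6←b0 b7←b0
Dom at joins:
  b2: preds {b0,b4}: {b0} ∩ {b0,b2,b4} = {b0}; idom=b0
  b6: preds {b4,b5}: {b0,b2,b4} ∩ {b0,b1,b3,b5} = {b0}; idom=b0
  b7: preds {b4,b6}: {b0,b2,b4} ∩ {b0,b6} = {b0}; idom=b0

Frontier:
  b2←b0: walk · to b0
  b2←b4: walk b4→b2 to b0
  b6←b4: walk b4→b2 to b0
  b6←b5: walk b5→b3→b1 to b0
  b7←b4: walk b4→b2 to b0
  b7←b6: walk b6 to b0
  DF(b0)=∅
  DF(b1)={b6}
  DF(b2)={b2,b6,b7}
  DF(b3)={b6}
  DF(b4)={b2,b6,b7}
  DF(b5)={b6}
  DF(b6)={b7}
  DF(b7)=∅

φ for p: defs {b0,b1,b5}
  DF⁺ = {b6,b7}

Answer: ["b6", "b7"]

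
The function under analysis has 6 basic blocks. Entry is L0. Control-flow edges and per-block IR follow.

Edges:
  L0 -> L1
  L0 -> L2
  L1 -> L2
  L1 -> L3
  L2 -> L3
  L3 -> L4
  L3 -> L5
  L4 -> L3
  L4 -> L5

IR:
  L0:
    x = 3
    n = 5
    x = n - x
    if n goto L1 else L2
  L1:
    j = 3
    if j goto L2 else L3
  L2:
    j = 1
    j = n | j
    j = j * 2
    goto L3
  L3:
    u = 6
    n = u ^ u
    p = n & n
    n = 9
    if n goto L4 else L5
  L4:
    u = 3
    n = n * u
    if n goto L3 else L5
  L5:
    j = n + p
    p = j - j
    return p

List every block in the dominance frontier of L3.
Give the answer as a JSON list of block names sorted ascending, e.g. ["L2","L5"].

Answer: ["L3"]

Analysis:
idom tree: L1←L0 L2←L0 L3←L0 L4←L3 L5←L3
Dom∩ at merges:
  L2: preds {L0,L1}: {L0} ∩ {L0,L1} = {L0}; idom=L0
  L3: preds {L1,L2,L4}: {L0,L1} ∩ {L0,L2} ∩ {L0,L3,L4} = {L0}; idom=L0
  L5: preds {L3,L4}: {L0,L3} ∩ {L0,L3,L4} = {L0,L3}; idom=L3

DF derivation:
  L2←L0: walk · to L0
  L2←L1: walk L1 to L0
  L3←L1: walk L1 to L0
  L3←L2: walk L2 to L0
  L3←L4: walk L4→L3 to L0
  L5←L3: walk · to L3
  L5←L4: walk L4 to L3
  L0: DF=∅
  L1: DF={L2,L3}
  L2: DF={L3}
  L3: DF={L3}
  L4: DF={L3,L5}
  L5: DF=∅

DF(L3) = ["L3"]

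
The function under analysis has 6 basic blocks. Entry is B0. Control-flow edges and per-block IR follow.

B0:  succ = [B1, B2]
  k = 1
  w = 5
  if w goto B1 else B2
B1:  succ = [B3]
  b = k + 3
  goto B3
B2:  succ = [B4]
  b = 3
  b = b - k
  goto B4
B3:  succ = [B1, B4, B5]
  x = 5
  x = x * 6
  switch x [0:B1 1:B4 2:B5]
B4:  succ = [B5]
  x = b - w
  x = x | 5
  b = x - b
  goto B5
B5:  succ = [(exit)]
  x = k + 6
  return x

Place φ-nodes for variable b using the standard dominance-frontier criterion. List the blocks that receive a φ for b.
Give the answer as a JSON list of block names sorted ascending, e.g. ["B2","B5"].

idom tree: B1←B0 B2←B0 B3←B1 B4←B0 B5←B0
Join-block Dom:
  B1: preds {B0,B3}: {B0} ∩ {B0,B1,B3} = {B0}; idom=B0
  B4: preds {B2,B3}: {B0,B2} ∩ {B0,B1,B3} = {B0}; idom=B0
  B5: preds {B3,B4}: {B0,B1,B3} ∩ {B0,B4} = {B0}; idom=B0

DF walk-up:
  join B1 pred B0: · stop@B0
  join B1 pred B3: B3→B1 stop@B0
  join B4 pred B2: B2 stop@B0
  join B4 pred B3: B3→B1 stop@B0
  join B5 pred B3: B3→B1 stop@B0
  join B5 pred B4: B4 stop@B0
  DF(B0)=∅
  DF(B1)={B1,B4,B5}
  DF(B2)={B4}
  DF(B3)={B1,B4,B5}
  DF(B4)={B5}
  DF(B5)=∅

φ for b: defs {B1,B2,B4}
  DF⁺ = {B1,B4,B5}

Answer: ["B1", "B4", "B5"]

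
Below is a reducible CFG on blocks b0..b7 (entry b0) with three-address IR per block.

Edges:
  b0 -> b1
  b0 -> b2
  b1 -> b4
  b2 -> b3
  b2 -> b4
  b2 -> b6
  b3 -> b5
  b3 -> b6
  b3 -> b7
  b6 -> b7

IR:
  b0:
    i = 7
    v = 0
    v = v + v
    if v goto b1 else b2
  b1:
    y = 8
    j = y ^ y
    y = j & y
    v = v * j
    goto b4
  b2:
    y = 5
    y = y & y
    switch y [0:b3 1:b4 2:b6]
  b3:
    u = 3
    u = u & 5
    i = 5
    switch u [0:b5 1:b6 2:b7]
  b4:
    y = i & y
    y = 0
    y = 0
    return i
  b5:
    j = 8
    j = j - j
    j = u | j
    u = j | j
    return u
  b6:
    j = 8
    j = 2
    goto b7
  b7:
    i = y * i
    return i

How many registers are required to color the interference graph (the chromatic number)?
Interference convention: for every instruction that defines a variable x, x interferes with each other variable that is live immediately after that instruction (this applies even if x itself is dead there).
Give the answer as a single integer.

Answer: 4

Derivation:
Per-block:
  b0: def={i,v} ue=∅
  b1: def={j,v,y} ue={v}
  b2: def={y} ue=∅
  b3: def={i,u} ue=∅
  b4: def={y} ue={i,y}
  b5: def={j,u} ue={u}
  b6: def={j} ue=∅
  b7: def={i} ue={i,y}

Backward fixpoint:
  b0: in=∅ out={i,v}
  b1: in={i,v} out={i,y}
  b2: in={i} out={i,y}
  b3: in={y} out={i,u,y}
  b4: in={i,y} out=∅
  b5: in={u} out=∅
  b6: in={i,y} out={i,y}
  b7: in={i,y} out=∅

Interference:
  i — {j,u,v,y}
  j — {i,u,v,y}
  u — {i,j,y}
  v — {i,j,y}
  y — {i,j,u,v}

Chromatic number:
  {i,j,u,y} pairwise interfere (4-clique) ⇒ χ ≥ 4
  4-colouring: r0={i}  r1={j}  r2={y}  r3={u,v}
  χ = 4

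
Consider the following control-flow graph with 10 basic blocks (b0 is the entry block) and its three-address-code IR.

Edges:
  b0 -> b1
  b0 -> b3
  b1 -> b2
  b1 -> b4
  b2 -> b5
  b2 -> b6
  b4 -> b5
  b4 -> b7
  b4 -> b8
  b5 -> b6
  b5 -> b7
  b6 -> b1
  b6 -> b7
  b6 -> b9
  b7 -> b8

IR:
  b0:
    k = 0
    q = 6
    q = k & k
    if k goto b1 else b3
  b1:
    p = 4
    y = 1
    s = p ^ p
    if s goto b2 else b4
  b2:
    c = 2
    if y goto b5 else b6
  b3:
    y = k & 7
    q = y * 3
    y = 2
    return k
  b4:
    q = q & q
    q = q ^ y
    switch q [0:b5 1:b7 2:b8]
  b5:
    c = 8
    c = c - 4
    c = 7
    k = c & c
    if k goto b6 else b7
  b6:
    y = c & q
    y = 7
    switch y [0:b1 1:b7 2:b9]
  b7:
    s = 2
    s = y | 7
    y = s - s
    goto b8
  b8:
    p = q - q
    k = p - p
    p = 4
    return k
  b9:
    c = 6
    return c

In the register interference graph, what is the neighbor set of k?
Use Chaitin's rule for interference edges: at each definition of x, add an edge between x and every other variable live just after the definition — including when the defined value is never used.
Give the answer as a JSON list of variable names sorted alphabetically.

Answer: ["c", "p", "q", "y"]

Analysis:
Block summaries:
  b0: {k,q} / ∅
  b1: {p,s,y} / ∅
  b2: {c} / {y}
  b3: {q,y} / {k}
  b4: {q} / {q,y}
  b5: {c,k} / ∅
  b6: {y} / {c,q}
  b7: {s,y} / {y}
  b8: {k,p} / {q}
  b9: {c} / ∅

Liveness:
  b0: in=∅ out={k,q}
  b1: in={q} out={q,y}
  b2: in={q,y} out={c,q,y}
  b3: in={k} out=∅
  b4: in={q,y} out={q,y}
  b5: in={q,y} out={c,q,y}
  b6: in={c,q} out={q,y}
  b7: in={q,y} out={q}
  b8: in={q} out=∅
  b9: in=∅ out=∅

Interference:
  c — {k,q,y}
  k — {c,p,q,y}
  p — {k,q,y}
  q — {c,k,p,s,y}
  s — {q,y}
  y — {c,k,p,q,s}

N(k) = ["c", "p", "q", "y"]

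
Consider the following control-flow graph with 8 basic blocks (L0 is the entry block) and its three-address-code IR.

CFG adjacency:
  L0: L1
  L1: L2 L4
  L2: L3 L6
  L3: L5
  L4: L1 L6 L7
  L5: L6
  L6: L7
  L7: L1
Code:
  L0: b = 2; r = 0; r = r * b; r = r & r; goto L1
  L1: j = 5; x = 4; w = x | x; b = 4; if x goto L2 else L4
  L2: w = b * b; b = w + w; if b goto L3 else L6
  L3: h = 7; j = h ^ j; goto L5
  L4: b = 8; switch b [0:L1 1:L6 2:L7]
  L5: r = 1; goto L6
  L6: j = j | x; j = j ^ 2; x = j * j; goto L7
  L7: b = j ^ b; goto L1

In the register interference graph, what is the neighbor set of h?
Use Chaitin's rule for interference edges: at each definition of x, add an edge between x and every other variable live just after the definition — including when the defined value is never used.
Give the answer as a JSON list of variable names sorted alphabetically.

Per-block:
  L0: def={b,r} ue=∅
  L1: def={b,j,w,x} ue=∅
  L2: def={b,w} ue={b}
  L3: def={h,j} ue={j}
  L4: def={b} ue=∅
  L5: def={r} ue=∅
  L6: def={j,x} ue={j,x}
  L7: def={b} ue={b,j}

Backward fixpoint:
  live L0: ∅→∅
  live L1: ∅→{b,j,x}
  live L2: {b,j,x}→{b,j,x}
  live L3: {b,j,x}→{b,j,x}
  live L4: {j,x}→{b,j,x}
  live L5: {b,j,x}→{b,j,x}
  live L6: {b,j,x}→{b,j}
  live L7: {b,j}→∅

Interference:
  b: {h,j,r,x}
  h: {b,j,x}
  j: {b,h,r,w,x}
  r: {b,j,x}
  w: {j,x}
  x: {b,h,j,r,w}

N(h) = ["b", "j", "x"]

Answer: ["b", "j", "x"]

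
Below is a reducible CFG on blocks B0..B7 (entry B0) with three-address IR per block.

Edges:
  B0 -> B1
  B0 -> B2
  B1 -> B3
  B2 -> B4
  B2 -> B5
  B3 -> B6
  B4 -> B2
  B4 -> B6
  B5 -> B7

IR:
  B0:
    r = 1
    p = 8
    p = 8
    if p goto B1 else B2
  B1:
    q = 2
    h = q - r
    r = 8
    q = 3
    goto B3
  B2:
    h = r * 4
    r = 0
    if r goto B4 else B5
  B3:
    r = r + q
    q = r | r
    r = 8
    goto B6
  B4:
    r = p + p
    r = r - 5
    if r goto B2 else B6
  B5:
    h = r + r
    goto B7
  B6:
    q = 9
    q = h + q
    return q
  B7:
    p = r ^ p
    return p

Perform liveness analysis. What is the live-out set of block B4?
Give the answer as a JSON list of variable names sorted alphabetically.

Answer: ["h", "p", "r"]

Derivation:
Per-block:
  B0 def {p,r} use ∅
  B1 def {h,q,r} use {r}
  B2 def {h,r} use {r}
  B3 def {q,r} use {q,r}
  B4 def {r} use {p}
  B5 def {h} use {r}
  B6 def {q} use {h}
  B7 def {p} use {p,r}

Backward fixpoint:
  B0: in=∅ out={p,r}
  B1: in={r} out={h,q,r}
  B2: in={p,r} out={h,p,r}
  B3: in={h,q,r} out={h}
  B4: in={h,p} out={h,p,r}
  B5: in={p,r} out={p,r}
  B6: in={h} out=∅
  B7: in={p,r} out=∅

live-out(B4) = ["h", "p", "r"]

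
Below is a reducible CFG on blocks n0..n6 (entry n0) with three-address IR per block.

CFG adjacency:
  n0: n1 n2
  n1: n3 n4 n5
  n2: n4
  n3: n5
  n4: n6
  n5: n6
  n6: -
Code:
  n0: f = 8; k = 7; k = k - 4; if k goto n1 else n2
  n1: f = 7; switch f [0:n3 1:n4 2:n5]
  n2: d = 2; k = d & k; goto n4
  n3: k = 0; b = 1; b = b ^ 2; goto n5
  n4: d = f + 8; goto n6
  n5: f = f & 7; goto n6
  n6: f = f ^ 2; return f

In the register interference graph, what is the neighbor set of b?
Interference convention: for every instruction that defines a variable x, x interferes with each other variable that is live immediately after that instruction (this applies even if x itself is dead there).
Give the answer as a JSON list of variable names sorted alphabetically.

Per-block:
  n0: {f,k} / ∅
  n1: {f} / ∅
  n2: {d,k} / {k}
  n3: {b,k} / ∅
  n4: {d} / {f}
  n5: {f} / {f}
  n6: {f} / {f}

Live sets:
  n0 li=∅ lo={f,k}
  n1 li=∅ lo={f}
  n2 li={f,k} lo={f}
  n3 li={f} lo={f}
  n4 li={f} lo={f}
  n5 li={f} lo={f}
  n6 li={f} lo=∅

Conflict graph:
  b↔{f}
  d↔{f,k}
  f↔{b,d,k}
  k↔{d,f}

N(b) = ["f"]

Answer: ["f"]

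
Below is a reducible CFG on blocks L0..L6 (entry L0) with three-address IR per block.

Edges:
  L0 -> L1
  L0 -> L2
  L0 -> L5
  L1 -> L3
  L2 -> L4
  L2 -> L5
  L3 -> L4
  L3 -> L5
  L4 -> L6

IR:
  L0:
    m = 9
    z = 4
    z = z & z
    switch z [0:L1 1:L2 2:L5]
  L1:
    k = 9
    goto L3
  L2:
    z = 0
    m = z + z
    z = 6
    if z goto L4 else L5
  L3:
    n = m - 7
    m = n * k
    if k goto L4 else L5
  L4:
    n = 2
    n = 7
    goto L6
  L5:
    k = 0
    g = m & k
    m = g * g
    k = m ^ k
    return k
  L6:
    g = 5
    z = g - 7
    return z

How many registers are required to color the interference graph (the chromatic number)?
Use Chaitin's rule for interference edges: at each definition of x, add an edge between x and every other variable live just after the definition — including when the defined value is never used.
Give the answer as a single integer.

def/use:
  L0: {m,z} / ∅
  L1: {k} / ∅
  L2: {m,z} / ∅
  L3: {m,n} / {k,m}
  L4: {n} / ∅
  L5: {g,k,m} / {m}
  L6: {g,z} / ∅

Live sets:
  L0 li=∅ lo={m}
  L1 li={m} lo={k,m}
  L2 li=∅ lo={m}
  L3 li={k,m} lo={m}
  L4 li=∅ lo=∅
  L5 li={m} lo=∅
  L6 li=∅ lo=∅

Conflict graph:
  g↔{k}
  k↔{g,m,n}
  m↔{k,z}
  n↔{k}
  z↔{m}

Chromatic number:
  {g,k} pairwise interfere (2-clique) ⇒ χ ≥ 2
  2-colouring: R0={k,z}  R1={g,m,n}
  χ = 2

Answer: 2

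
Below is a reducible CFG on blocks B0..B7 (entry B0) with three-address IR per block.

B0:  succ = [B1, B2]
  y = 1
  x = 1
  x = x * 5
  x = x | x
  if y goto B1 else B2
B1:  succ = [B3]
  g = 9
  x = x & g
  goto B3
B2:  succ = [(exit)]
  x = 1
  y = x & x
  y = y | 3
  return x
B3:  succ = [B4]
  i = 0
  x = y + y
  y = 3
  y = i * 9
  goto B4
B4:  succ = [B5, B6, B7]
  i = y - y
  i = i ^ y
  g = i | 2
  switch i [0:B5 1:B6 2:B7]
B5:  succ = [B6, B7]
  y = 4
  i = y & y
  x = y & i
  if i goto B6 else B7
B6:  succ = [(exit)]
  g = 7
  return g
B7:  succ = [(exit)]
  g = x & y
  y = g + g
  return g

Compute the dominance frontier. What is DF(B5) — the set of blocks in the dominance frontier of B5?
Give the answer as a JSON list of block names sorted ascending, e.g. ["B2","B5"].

idom tree: B1←B0 B2←B0 B3←B1 B4←B3 B5←B4 B6←B4 B7←B4
Dom∩ at merges:
  B6: preds {B4,B5}: {B0,B1,B3,B4} ∩ {B0,B1,B3,B4,B5} = {B0,B1,B3,B4}; idom=B4
  B7: preds {B4,B5}: {B0,B1,B3,B4} ∩ {B0,B1,B3,B4,B5} = {B0,B1,B3,B4}; idom=B4

Frontier:
  B6←B4: walk · to B4
  B6←B5: walk B5 to B4
  B7←B4: walk · to B4
  B7←B5: walk B5 to B4
  B0: DF=∅
  B1: DF=∅
  B2: DF=∅
  B3: DF=∅
  B4: DF=∅
  B5: DF={B6,B7}
  B6: DF=∅
  B7: DF=∅

DF(B5) = ["B6", "B7"]

Answer: ["B6", "B7"]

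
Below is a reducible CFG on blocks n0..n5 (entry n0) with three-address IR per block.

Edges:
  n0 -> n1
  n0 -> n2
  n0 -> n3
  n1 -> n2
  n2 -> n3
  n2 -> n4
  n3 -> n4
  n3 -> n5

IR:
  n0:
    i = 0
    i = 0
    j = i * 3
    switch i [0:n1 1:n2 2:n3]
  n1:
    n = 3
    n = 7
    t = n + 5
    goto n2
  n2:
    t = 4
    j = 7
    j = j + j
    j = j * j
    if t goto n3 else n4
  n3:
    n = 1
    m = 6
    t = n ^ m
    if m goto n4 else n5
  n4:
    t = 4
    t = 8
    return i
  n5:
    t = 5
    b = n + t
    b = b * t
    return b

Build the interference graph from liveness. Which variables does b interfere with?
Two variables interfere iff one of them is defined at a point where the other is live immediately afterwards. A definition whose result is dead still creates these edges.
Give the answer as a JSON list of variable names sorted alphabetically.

Answer: ["t"]

Working:
Block summaries:
  n0: def={i,j} ue=∅
  n1: def={n,t} ue=∅
  n2: def={j,t} ue=∅
  n3: def={m,n,t} ue=∅
  n4: def={t} ue={i}
  n5: def={b,t} ue={n}

Backward fixpoint:
  live n0: ∅→{i}
  live n1: {i}→{i}
  live n2: {i}→{i}
  live n3: {i}→{i,n}
  live n4: {i}→∅
  live n5: {n}→∅

Interference:
  b: {t}
  i: {j,m,n,t}
  j: {i,t}
  m: {i,n,t}
  n: {i,m,t}
  t: {b,i,j,m,n}

N(b) = ["t"]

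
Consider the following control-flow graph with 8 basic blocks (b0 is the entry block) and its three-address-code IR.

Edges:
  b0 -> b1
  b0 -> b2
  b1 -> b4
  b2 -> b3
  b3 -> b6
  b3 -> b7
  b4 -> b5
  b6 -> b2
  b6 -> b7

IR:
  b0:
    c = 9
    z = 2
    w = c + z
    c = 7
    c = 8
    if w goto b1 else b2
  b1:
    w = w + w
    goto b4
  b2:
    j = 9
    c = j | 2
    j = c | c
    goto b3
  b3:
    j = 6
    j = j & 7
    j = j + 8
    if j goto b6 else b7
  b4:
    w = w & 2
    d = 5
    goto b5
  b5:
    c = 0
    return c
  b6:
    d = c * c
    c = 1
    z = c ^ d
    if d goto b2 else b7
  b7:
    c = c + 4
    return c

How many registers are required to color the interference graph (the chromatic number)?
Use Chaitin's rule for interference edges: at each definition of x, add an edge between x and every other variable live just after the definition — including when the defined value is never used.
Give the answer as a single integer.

Answer: 3

Analysis:
Block summaries:
  b0: def={c,w,z} ue=∅
  b1: def={w} ue={w}
  b2: def={c,j} ue=∅
  b3: def={j} ue=∅
  b4: def={d,w} ue={w}
  b5: def={c} ue=∅
  b6: def={c,d,z} ue={c}
  b7: def={c} ue={c}

Backward fixpoint:
  b0 li=∅ lo={w}
  b1 li={w} lo={w}
  b2 li=∅ lo={c}
  b3 li={c} lo={c}
  b4 li={w} lo=∅
  b5 li=∅ lo=∅
  b6 li={c} lo={c}
  b7 li={c} lo=∅

Interference:
  c — {d,j,w,z}
  d — {c,z}
  j — {c}
  w — {c}
  z — {c,d}

Chromatic number:
  lower bound: {c,d,z} mutually conflict ⇒ χ ≥ 3
  3-colouring: c0={c}  c1={d,j,w}  c2={z}
  χ = 3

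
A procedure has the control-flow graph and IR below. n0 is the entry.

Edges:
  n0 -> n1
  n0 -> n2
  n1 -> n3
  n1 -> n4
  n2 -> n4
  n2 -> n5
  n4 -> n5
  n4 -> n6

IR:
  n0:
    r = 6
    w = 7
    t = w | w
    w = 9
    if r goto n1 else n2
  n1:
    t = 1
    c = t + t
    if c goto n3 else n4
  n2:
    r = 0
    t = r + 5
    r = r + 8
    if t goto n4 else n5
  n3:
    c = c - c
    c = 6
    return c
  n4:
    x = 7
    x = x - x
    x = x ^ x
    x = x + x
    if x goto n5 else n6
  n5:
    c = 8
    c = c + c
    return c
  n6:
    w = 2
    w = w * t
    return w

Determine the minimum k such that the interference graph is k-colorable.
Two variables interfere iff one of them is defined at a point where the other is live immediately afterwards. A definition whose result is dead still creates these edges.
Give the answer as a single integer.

Answer: 3

Working:
Per-block:
  n0: {r,t,w} / ∅
  n1: {c,t} / ∅
  n2: {r,t} / ∅
  n3: {c} / {c}
  n4: {x} / ∅
  n5: {c} / ∅
  n6: {w} / {t}

Liveness:
  n0: in=∅ out=∅
  n1: in=∅ out={c,t}
  n2: in=∅ out={t}
  n3: in={c} out=∅
  n4: in={t} out={t}
  n5: in=∅ out=∅
  n6: in={t} out=∅

Interfere edges:
  c: {t}
  r: {t,w}
  t: {c,r,w,x}
  w: {r,t}
  x: {t}

Colouring:
  lower bound: {r,t,w} mutually conflict ⇒ χ ≥ 3
  3-colouring: r0={t}  r1={c,r,x}  r2={w}
  χ = 3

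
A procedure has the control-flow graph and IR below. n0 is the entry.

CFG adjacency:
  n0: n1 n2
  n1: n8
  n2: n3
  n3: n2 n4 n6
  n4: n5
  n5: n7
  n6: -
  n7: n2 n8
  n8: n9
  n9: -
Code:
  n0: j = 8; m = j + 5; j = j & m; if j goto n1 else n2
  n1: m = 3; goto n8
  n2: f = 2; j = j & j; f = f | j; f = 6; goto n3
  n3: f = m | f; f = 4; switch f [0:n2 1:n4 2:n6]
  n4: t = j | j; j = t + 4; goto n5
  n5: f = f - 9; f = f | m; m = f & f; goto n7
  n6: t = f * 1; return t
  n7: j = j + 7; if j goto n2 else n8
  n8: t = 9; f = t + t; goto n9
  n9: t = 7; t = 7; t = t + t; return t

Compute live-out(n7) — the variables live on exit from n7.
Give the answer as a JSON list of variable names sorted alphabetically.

Answer: ["j", "m"]

Analysis:
Per-block:
  n0: def={j,m} ue=∅
  n1: def={m} ue=∅
  n2: def={f,j} ue={j}
  n3: def={f} ue={f,m}
  n4: def={j,t} ue={j}
  n5: def={f,m} ue={f,m}
  n6: def={t} ue={f}
  n7: def={j} ue={j}
  n8: def={f,t} ue=∅
  n9: def={t} ue=∅

Backward fixpoint:
  n0: in=∅ out={j,m}
  n1: in=∅ out=∅
  n2: in={j,m} out={f,j,m}
  n3: in={f,j,m} out={f,j,m}
  n4: in={f,j,m} out={f,j,m}
  n5: in={f,j,m} out={j,m}
  n6: in={f} out=∅
  n7: in={j,m} out={j,m}
  n8: in=∅ out=∅
  n9: in=∅ out=∅

live-out(n7) = ["j", "m"]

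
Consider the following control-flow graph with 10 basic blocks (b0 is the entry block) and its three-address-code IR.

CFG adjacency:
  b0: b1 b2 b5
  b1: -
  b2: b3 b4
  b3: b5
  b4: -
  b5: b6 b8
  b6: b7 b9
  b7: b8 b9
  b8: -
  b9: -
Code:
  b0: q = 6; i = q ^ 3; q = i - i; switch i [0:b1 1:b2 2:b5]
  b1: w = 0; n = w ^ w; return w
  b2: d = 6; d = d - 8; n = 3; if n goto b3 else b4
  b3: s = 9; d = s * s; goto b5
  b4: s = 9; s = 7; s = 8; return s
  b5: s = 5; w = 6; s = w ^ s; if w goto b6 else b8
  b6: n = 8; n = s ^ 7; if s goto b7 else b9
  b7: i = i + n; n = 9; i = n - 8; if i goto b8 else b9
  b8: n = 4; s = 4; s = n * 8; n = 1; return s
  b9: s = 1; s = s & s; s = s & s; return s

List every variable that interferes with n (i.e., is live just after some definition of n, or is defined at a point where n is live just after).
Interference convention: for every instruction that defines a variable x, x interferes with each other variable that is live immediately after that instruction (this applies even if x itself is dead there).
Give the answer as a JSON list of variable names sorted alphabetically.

Per-block:
  b0: {i,q} / ∅
  b1: {n,w} / ∅
  b2: {d,n} / ∅
  b3: {d,s} / ∅
  b4: {s} / ∅
  b5: {s,w} / ∅
  b6: {n} / {s}
  b7: {i,n} / {i,n}
  b8: {n,s} / ∅
  b9: {s} / ∅

Backward fixpoint:
  live b0: ∅→{i}
  live b1: ∅→∅
  live b2: {i}→{i}
  live b3: {i}→{i}
  live b4: ∅→∅
  live b5: {i}→{i,s}
  live b6: {i,s}→{i,n}
  live b7: {i,n}→∅
  live b8: ∅→∅
  live b9: ∅→∅

Interference:
  d — {i}
  i — {d,n,q,s,w}
  n — {i,s,w}
  q — {i}
  s — {i,n,w}
  w — {i,n,s}

N(n) = ["i", "s", "w"]

Answer: ["i", "s", "w"]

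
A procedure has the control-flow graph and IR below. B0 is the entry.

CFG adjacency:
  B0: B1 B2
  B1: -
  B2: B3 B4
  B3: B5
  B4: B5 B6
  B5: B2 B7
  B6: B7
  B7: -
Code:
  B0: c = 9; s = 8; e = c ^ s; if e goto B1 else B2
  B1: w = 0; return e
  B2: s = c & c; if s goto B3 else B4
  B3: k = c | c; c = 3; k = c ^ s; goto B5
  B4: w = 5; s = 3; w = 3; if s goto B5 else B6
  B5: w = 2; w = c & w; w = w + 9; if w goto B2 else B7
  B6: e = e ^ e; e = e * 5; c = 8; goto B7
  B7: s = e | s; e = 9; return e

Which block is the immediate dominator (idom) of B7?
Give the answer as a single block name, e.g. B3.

Answer: B2

Working:
idom tree: B1←B0 B2←B0 B3←B2 B4←B2 B5←B2 B6←B4 B7←B2
Dom at joins:
  B2: preds {B0,B5}: {B0} ∩ {B0,B2,B5} = {B0}; idom=B0
  B5: preds {B3,B4}: {B0,B2,B3} ∩ {B0,B2,B4} = {B0,B2}; idom=B2
  B7: preds {B5,B6}: {B0,B2,B5} ∩ {B0,B2,B4,B6} = {B0,B2}; idom=B2

idom(B7) = B2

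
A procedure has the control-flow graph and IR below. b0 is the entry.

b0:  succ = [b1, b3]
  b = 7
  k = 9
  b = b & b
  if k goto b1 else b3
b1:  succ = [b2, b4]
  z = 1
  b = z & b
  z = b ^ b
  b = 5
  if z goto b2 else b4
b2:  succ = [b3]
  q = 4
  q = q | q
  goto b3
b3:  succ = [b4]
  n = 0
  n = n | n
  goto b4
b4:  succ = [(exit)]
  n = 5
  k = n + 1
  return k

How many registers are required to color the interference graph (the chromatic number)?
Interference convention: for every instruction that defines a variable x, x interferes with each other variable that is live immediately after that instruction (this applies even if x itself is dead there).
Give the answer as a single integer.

Answer: 2

Working:
Block summaries:
  b0: def={b,k} ue=∅
  b1: def={b,z} ue={b}
  b2: def={q} ue=∅
  b3: def={n} ue=∅
  b4: def={k,n} ue=∅

Live sets:
  b0: in=∅ out={b}
  b1: in={b} out=∅
  b2: in=∅ out=∅
  b3: in=∅ out=∅
  b4: in=∅ out=∅

Conflict graph:
  b — {k,z}
  k — {b}
  n — ∅
  q — ∅
  z — {b}

Chromatic number:
  {b,k} pairwise interfere (2-clique) ⇒ χ ≥ 2
  assign b→c0 k→c1 n→c0 q→c0 z→c1 — no edge inside a register ⇒ χ ≤ 2
  χ = 2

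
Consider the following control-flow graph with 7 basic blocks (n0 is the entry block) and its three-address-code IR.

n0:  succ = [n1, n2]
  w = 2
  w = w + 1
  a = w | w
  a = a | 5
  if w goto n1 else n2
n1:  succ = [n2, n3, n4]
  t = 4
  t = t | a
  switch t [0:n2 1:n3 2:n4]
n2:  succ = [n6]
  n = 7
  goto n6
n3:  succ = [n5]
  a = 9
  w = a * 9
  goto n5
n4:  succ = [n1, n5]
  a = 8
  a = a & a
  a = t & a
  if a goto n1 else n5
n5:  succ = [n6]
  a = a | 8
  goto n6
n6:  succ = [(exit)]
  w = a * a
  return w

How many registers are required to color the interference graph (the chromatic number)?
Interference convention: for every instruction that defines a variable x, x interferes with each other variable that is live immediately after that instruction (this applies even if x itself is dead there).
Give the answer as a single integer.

Answer: 2

Derivation:
Block summaries:
  n0 def {a,w} use ∅
  n1 def {t} use {a}
  n2 def {n} use ∅
  n3 def {a,w} use ∅
  n4 def {a} use {t}
  n5 def {a} use {a}
  n6 def {w} use {a}

Liveness:
  n0: in=∅ out={a}
  n1: in={a} out={a,t}
  n2: in={a} out={a}
  n3: in=∅ out={a}
  n4: in={t} out={a}
  n5: in={a} out={a}
  n6: in={a} out=∅

Interfere edges:
  a — {n,t,w}
  n — {a}
  t — {a}
  w — {a}

Chromatic number:
  lower bound: {a,n} mutually conflict ⇒ χ ≥ 2
  assign a→r0 n→r1 t→r1 w→r1 — no edge inside a register ⇒ χ ≤ 2
  χ = 2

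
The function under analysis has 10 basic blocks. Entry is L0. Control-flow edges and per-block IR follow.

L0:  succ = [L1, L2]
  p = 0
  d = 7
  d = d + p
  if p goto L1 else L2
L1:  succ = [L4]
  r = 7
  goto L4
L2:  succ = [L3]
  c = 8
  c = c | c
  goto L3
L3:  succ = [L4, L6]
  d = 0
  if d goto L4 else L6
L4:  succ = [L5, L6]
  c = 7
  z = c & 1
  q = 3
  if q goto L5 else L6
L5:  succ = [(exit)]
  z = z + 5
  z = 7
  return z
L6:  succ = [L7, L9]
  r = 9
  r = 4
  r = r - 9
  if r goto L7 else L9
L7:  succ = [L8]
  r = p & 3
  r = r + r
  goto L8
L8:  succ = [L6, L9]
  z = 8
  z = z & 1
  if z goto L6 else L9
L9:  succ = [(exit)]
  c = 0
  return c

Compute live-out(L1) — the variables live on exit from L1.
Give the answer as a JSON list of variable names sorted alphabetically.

Block summaries:
  L0 def {d,p} use ∅
  L1 def {r} use ∅
  L2 def {c} use ∅
  L3 def {d} use ∅
  L4 def {c,q,z} use ∅
  L5 def {z} use {z}
  L6 def {r} use ∅
  L7 def {r} use {p}
  L8 def {z} use ∅
  L9 def {c} use ∅

Backward fixpoint:
  L0 li=∅ lo={p}
  L1 li={p} lo={p}
  L2 li={p} lo={p}
  L3 li={p} lo={p}
  L4 li={p} lo={p,z}
  L5 li={z} lo=∅
  L6 li={p} lo={p}
  L7 li={p} lo={p}
  L8 li={p} lo={p}
  L9 li=∅ lo=∅

live-out(L1) = ["p"]

Answer: ["p"]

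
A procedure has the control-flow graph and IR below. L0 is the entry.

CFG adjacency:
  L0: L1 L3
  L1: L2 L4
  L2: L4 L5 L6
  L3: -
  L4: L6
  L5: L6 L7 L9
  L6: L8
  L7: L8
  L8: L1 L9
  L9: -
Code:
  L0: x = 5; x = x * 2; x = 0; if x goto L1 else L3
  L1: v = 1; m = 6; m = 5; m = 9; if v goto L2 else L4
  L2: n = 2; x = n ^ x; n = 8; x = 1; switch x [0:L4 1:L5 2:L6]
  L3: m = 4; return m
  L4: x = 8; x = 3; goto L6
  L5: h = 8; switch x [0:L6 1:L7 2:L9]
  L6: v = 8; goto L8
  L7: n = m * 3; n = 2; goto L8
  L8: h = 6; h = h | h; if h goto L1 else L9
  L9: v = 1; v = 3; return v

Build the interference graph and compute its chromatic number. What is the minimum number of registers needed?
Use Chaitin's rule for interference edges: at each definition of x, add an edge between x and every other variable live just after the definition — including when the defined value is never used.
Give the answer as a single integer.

def/use:
  L0: {x} / ∅
  L1: {m,v} / ∅
  L2: {n,x} / {x}
  L3: {m} / ∅
  L4: {x} / ∅
  L5: {h} / {x}
  L6: {v} / ∅
  L7: {n} / {m}
  L8: {h} / ∅
  L9: {v} / ∅

Liveness:
  L0: in=∅ out={x}
  L1: in={x} out={m,x}
  L2: in={m,x} out={m,x}
  L3: in=∅ out=∅
  L4: in=∅ out={x}
  L5: in={m,x} out={m,x}
  L6: in={x} out={x}
  L7: in={m,x} out={x}
  L8: in={x} out={x}
  L9: in=∅ out=∅

Conflict graph:
  h — {m,x}
  m — {h,n,v,x}
  n — {m,x}
  v — {m,x}
  x — {h,m,n,v}

Chromatic number:
  {h,m,x} pairwise interfere (3-clique) ⇒ χ ≥ 3
  3-colouring: R0={m}  R1={x}  R2={h,n,v}
  χ = 3

Answer: 3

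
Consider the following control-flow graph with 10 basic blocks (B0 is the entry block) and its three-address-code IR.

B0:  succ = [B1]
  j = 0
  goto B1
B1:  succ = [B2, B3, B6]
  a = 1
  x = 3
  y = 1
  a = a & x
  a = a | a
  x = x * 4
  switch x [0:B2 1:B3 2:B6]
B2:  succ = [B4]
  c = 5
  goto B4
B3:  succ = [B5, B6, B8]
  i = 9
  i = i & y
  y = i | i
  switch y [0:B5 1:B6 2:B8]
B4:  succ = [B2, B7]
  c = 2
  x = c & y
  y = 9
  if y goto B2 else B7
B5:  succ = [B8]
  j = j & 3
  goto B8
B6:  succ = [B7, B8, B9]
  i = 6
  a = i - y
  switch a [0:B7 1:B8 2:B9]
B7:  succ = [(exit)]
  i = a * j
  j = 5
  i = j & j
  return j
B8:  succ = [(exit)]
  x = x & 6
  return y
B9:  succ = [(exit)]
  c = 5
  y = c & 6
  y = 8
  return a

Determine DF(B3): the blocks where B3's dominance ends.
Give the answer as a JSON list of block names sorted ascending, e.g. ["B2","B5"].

Answer: ["B6", "B8"]

Analysis:
idom tree: B1←B0 B2←B1 B3←B1 B4←B2 B5←B3 B6←B1 B7←B1 B8←B1 B9←B6
Join-block Dom:
  B2: preds {B1,B4}: {B0,B1} ∩ {B0,B1,B2,B4} = {B0,B1}; idom=B1
  B6: preds {B1,B3}: {B0,B1} ∩ {B0,B1,B3} = {B0,B1}; idom=B1
  B7: preds {B4,B6}: {B0,B1,B2,B4} ∩ {B0,B1,B6} = {B0,B1}; idom=B1
  B8: preds {B3,B5,B6}: {B0,B1,B3} ∩ {B0,B1,B3,B5} ∩ {B0,B1,B6} = {B0,B1}; idom=B1

DF derivation:
  B2←B1: walk · to B1
  B2←B4: walk B4→B2 to B1
  B6←B1: walk · to B1
  B6←B3: walk B3 to B1
  B7←B4: walk B4→B2 to B1
  B7←B6: walk B6 to B1
  B8←B3: walk B3 to B1
  B8←B5: walk B5→B3 to B1
  B8←B6: walk B6 to B1
  B0: DF=∅
  B1: DF=∅
  B2: DF={B2,B7}
  B3: DF={B6,B8}
  B4: DF={B2,B7}
  B5: DF={B8}
  B6: DF={B7,B8}
  B7: DF=∅
  B8: DF=∅
  B9: DF=∅

DF(B3) = ["B6", "B8"]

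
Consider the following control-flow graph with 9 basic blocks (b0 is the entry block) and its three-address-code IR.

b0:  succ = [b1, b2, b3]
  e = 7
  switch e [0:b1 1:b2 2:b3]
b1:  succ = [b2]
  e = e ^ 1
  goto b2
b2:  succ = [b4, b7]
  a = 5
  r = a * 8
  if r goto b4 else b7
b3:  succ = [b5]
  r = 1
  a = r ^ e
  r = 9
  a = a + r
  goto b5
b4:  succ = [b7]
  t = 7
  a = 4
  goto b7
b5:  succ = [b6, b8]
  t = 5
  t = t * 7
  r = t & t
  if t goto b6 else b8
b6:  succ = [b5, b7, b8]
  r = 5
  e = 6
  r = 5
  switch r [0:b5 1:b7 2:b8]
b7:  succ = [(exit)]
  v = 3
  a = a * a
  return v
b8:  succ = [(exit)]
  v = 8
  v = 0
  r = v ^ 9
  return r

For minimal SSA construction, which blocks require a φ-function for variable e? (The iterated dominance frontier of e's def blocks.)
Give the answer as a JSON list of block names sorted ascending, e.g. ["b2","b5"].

Answer: ["b2", "b5", "b7", "b8"]

Analysis:
idom tree: b1←b0 b2←b0 b3←b0 b4←b2 b5←b3 b6←b5 b7←b0 b8←b5
Dom∩ at merges:
  b2: preds {b0,b1}: {b0} ∩ {b0,b1} = {b0}; idom=b0
  b5: preds {b3,b6}: {b0,b3} ∩ {b0,b3,b5,b6} = {b0,b3}; idom=b3
  b7: preds {b2,b4,b6}: {b0,b2} ∩ {b0,b2,b4} ∩ {b0,b3,b5,b6} = {b0}; idom=b0
  b8: preds {b5,b6}: {b0,b3,b5} ∩ {b0,b3,b5,b6} = {b0,b3,b5}; idom=b5

Frontier:
  join b2 pred b0: · stop@b0
  join b2 pred b1: b1 stop@b0
  join b5 pred b3: · stop@b3
  join b5 pred b6: b6→b5 stop@b3
  join b7 pred b2: b2 stop@b0
  join b7 pred b4: b4→b2 stop@b0
  join b7 pred b6: b6→b5→b3 stop@b0
  join b8 pred b5: · stop@b5
  join b8 pred b6: b6 stop@b5
  DF(b0)=∅
  DF(b1)={b2}
  DF(b2)={b7}
  DF(b3)={b7}
  DF(b4)={b7}
  DF(b5)={b5,b7}
  DF(b6)={b5,b7,b8}
  DF(b7)=∅
  DF(b8)=∅

φ for e: defs {b0,b1,b6}
  DF⁺ = {b2,b5,b7,b8}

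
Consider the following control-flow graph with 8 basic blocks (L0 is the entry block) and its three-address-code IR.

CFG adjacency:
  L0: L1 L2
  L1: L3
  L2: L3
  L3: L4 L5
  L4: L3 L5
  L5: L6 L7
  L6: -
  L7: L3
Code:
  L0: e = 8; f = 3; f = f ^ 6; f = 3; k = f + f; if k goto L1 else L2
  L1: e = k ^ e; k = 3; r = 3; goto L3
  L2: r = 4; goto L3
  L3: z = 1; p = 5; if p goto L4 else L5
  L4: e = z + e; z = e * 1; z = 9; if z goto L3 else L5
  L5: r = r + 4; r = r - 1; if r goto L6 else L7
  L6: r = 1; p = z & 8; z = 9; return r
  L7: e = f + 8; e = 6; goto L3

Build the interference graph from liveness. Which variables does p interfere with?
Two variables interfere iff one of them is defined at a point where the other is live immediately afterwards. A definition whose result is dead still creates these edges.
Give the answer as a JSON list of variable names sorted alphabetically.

Answer: ["e", "f", "r", "z"]

Derivation:
def/use:
  L0: {e,f,k} / ∅
  L1: {e,k,r} / {e,k}
  L2: {r} / ∅
  L3: {p,z} / ∅
  L4: {e,z} / {e,z}
  L5: {r} / {r}
  L6: {p,r,z} / {z}
  L7: {e} / {f}

Backward fixpoint:
  L0: in=∅ out={e,f,k}
  L1: in={e,f,k} out={e,f,r}
  L2: in={e,f} out={e,f,r}
  L3: in={e,f,r} out={e,f,r,z}
  L4: in={e,f,r,z} out={e,f,r,z}
  L5: in={f,r,z} out={f,r,z}
  L6: in={z} out=∅
  L7: in={f,r} out={e,f,r}

Conflict graph:
  e: {f,k,p,r,z}
  f: {e,k,p,r,z}
  k: {e,f}
  p: {e,f,r,z}
  r: {e,f,p,z}
  z: {e,f,p,r}

N(p) = ["e", "f", "r", "z"]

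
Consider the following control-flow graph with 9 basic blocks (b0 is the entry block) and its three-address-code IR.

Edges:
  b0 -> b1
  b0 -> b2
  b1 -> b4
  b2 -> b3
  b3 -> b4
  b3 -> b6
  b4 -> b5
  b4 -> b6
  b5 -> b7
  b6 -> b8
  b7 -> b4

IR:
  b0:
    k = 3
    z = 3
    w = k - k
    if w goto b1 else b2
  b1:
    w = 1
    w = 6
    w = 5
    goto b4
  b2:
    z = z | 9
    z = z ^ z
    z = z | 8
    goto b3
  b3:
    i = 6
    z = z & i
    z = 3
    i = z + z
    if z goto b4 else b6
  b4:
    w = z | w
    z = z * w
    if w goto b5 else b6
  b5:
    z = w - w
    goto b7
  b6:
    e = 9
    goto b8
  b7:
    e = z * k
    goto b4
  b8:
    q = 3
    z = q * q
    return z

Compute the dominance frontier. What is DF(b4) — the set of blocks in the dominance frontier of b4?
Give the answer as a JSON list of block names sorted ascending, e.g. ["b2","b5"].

Answer: ["b4", "b6"]

Analysis:
idom tree: b1←b0 b2←b0 b3←b2 b4←b0 b5←b4 b6←b0 b7←b5 b8←b6
Join-block Dom:
  b4: preds {b1,b3,b7}: {b0,b1} ∩ {b0,b2,b3} ∩ {b0,b4,b5,b7} = {b0}; idom=b0
  b6: preds {b3,b4}: {b0,b2,b3} ∩ {b0,b4} = {b0}; idom=b0

Frontier:
  b4←b1: walk b1 to b0
  b4←b3: walk b3→b2 to b0
  b4←b7: walk b7→b5→b4 to b0
  b6←b3: walk b3→b2 to b0
  b6←b4: walk b4 to b0
  DF(b0)=∅
  DF(b1)={b4}
  DF(b2)={b4,b6}
  DF(b3)={b4,b6}
  DF(b4)={b4,b6}
  DF(b5)={b4}
  DF(b6)=∅
  DF(b7)={b4}
  DF(b8)=∅

DF(b4) = ["b4", "b6"]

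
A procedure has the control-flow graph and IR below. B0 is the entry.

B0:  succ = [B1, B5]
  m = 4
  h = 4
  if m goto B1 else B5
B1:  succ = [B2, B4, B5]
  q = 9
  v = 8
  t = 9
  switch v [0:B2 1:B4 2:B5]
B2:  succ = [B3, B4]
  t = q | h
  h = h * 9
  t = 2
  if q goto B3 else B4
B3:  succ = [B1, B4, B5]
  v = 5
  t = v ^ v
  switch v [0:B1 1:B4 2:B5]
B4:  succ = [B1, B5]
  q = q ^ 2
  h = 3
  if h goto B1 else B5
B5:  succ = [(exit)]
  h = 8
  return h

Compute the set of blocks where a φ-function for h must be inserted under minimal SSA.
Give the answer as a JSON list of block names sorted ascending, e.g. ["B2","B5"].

Answer: ["B1", "B4", "B5"]

Derivation:
idom tree: B1←B0 B2←B1 B3←B2 B4←B1 B5←B0
Join-block Dom:
  B1: preds {B0,B3,B4}: {B0} ∩ {B0,B1,B2,B3} ∩ {B0,B1,B4} = {B0}; idom=B0
  B4: preds {B1,B2,B3}: {B0,B1} ∩ {B0,B1,B2} ∩ {B0,B1,B2,B3} = {B0,B1}; idom=B1
  B5: preds {B0,B1,B3,B4}: {B0} ∩ {B0,B1} ∩ {B0,B1,B2,B3} ∩ {B0,B1,B4} = {B0}; idom=B0

DF walk-up:
  join B1 pred B0: · stop@B0
  join B1 pred B3: B3→B2→B1 stop@B0
  join B1 pred B4: B4→B1 stop@B0
  join B4 pred B1: · stop@B1
  join B4 pred B2: B2 stop@B1
  join B4 pred B3: B3→B2 stop@B1
  join B5 pred B0: · stop@B0
  join B5 pred B1: B1 stop@B0
  join B5 pred B3: B3→B2→B1 stop@B0
  join B5 pred B4: B4→B1 stop@B0
  DF(B0)=∅
  DF(B1)={B1,B5}
  DF(B2)={B1,B4,B5}
  DF(B3)={B1,B4,B5}
  DF(B4)={B1,B5}
  DF(B5)=∅

φ for h: defs {B0,B2,B4,B5}
  DF⁺ = {B1,B4,B5}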